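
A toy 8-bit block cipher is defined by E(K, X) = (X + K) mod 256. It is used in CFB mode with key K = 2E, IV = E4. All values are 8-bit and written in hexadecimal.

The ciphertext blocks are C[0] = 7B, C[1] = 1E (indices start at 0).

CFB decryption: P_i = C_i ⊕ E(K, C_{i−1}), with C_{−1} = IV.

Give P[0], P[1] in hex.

P[0]: E(K, E4) = 12; 7B ⊕ 12 = 69.
P[1]: E(K, 7B) = A9; 1E ⊕ A9 = B7.

P[0] = 69, P[1] = B7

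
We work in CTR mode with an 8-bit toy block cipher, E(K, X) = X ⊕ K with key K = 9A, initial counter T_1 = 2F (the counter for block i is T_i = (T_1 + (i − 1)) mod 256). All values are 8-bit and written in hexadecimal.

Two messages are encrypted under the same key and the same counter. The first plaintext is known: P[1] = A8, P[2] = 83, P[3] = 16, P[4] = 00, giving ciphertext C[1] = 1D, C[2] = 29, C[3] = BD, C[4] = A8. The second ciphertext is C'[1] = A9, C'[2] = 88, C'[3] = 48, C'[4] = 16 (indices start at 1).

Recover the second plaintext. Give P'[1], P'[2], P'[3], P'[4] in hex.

P'[1] = 1C, P'[2] = 22, P'[3] = E3, P'[4] = BE

In CTR with a reused counter, both messages share the same keystream S_i, so C_i ⊕ C'_i = P_i ⊕ P'_i and thus P'_i = P_i ⊕ C_i ⊕ C'_i.
P'[1]: A8 ⊕ 1D ⊕ A9 = 1C.
P'[2]: 83 ⊕ 29 ⊕ 88 = 22.
P'[3]: 16 ⊕ BD ⊕ 48 = E3.
P'[4]: 00 ⊕ A8 ⊕ 16 = BE.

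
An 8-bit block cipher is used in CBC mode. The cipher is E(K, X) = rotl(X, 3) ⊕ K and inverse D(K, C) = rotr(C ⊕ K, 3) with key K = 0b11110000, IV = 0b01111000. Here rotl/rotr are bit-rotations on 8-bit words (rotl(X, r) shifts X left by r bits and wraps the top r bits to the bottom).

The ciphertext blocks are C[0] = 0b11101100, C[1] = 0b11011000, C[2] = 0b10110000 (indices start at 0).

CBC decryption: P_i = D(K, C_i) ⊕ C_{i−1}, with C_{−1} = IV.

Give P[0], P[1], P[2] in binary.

P[0]: D(K, 0b11101100) = 0b10000011; 0b10000011 ⊕ 0b01111000 = 0b11111011.
P[1]: D(K, 0b11011000) = 0b00000101; 0b00000101 ⊕ 0b11101100 = 0b11101001.
P[2]: D(K, 0b10110000) = 0b00001000; 0b00001000 ⊕ 0b11011000 = 0b11010000.

P[0] = 0b11111011, P[1] = 0b11101001, P[2] = 0b11010000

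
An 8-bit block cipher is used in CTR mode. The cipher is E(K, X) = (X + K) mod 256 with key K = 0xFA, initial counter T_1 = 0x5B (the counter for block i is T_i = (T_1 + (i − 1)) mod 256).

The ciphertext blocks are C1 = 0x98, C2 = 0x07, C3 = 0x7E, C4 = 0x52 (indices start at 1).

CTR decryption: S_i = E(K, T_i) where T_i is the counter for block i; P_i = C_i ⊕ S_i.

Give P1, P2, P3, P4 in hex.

P1 = 0xCD, P2 = 0x51, P3 = 0x29, P4 = 0x0A

P1: T = 0x5B, S = E(K, T) = 0x55; 0x98 ⊕ 0x55 = 0xCD.
P2: T = 0x5C, S = E(K, T) = 0x56; 0x07 ⊕ 0x56 = 0x51.
P3: T = 0x5D, S = E(K, T) = 0x57; 0x7E ⊕ 0x57 = 0x29.
P4: T = 0x5E, S = E(K, T) = 0x58; 0x52 ⊕ 0x58 = 0x0A.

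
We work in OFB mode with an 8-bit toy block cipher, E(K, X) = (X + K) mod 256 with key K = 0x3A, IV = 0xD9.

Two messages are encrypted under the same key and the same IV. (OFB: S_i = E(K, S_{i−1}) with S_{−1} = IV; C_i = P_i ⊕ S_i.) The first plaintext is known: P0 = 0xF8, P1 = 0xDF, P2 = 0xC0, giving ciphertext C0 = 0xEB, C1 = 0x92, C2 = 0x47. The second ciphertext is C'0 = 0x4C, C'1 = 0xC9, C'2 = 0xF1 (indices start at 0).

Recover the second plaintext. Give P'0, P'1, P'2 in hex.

In OFB with a reused IV, both messages share the same keystream S_i, so C_i ⊕ C'_i = P_i ⊕ P'_i and thus P'_i = P_i ⊕ C_i ⊕ C'_i.
P'0: 0xF8 ⊕ 0xEB ⊕ 0x4C = 0x5F.
P'1: 0xDF ⊕ 0x92 ⊕ 0xC9 = 0x84.
P'2: 0xC0 ⊕ 0x47 ⊕ 0xF1 = 0x76.

P'0 = 0x5F, P'1 = 0x84, P'2 = 0x76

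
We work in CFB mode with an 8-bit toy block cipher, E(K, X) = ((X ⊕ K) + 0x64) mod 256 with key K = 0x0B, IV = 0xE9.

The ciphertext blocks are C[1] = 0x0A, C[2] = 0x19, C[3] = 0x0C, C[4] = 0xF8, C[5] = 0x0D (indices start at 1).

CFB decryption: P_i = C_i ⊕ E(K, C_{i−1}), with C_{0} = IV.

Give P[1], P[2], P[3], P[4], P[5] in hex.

P[1] = 0x4C, P[2] = 0x7C, P[3] = 0x7A, P[4] = 0x93, P[5] = 0x5A

P[1]: E(K, 0xE9) = 0x46; 0x0A ⊕ 0x46 = 0x4C.
P[2]: E(K, 0x0A) = 0x65; 0x19 ⊕ 0x65 = 0x7C.
P[3]: E(K, 0x19) = 0x76; 0x0C ⊕ 0x76 = 0x7A.
P[4]: E(K, 0x0C) = 0x6B; 0xF8 ⊕ 0x6B = 0x93.
P[5]: E(K, 0xF8) = 0x57; 0x0D ⊕ 0x57 = 0x5A.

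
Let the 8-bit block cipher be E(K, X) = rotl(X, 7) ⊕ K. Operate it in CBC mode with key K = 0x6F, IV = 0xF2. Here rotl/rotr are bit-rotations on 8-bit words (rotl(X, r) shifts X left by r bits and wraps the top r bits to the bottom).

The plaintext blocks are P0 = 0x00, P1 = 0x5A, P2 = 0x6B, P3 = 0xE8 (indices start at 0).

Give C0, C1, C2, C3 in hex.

C0 = 0x16, C1 = 0x49, C2 = 0x7E, C3 = 0x24

CBC encryption: C_i = E(K, P_i ⊕ C_{i−1}), with C_{−1} = IV.
C0: P0 ⊕ 0xF2 = 0xF2; E(K, 0xF2) = 0x16.
C1: P1 ⊕ 0x16 = 0x4C; E(K, 0x4C) = 0x49.
C2: P2 ⊕ 0x49 = 0x22; E(K, 0x22) = 0x7E.
C3: P3 ⊕ 0x7E = 0x96; E(K, 0x96) = 0x24.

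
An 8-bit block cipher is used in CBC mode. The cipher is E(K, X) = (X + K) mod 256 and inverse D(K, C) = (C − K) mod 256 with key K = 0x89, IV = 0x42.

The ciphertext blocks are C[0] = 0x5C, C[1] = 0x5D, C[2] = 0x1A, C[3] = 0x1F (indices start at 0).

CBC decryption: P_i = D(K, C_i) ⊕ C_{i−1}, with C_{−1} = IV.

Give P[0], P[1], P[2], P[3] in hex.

P[0]: D(K, 0x5C) = 0xD3; 0xD3 ⊕ 0x42 = 0x91.
P[1]: D(K, 0x5D) = 0xD4; 0xD4 ⊕ 0x5C = 0x88.
P[2]: D(K, 0x1A) = 0x91; 0x91 ⊕ 0x5D = 0xCC.
P[3]: D(K, 0x1F) = 0x96; 0x96 ⊕ 0x1A = 0x8C.

P[0] = 0x91, P[1] = 0x88, P[2] = 0xCC, P[3] = 0x8C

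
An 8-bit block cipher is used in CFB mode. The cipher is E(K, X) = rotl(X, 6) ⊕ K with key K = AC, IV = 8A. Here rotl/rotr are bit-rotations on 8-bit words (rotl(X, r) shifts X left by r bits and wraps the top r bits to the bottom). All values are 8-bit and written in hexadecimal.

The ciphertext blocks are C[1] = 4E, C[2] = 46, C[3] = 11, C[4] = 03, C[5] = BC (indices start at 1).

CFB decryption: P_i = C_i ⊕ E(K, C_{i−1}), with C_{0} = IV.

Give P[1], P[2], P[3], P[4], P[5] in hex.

P[1] = 40, P[2] = 79, P[3] = 2C, P[4] = EB, P[5] = D0

P[1]: E(K, 8A) = 0E; 4E ⊕ 0E = 40.
P[2]: E(K, 4E) = 3F; 46 ⊕ 3F = 79.
P[3]: E(K, 46) = 3D; 11 ⊕ 3D = 2C.
P[4]: E(K, 11) = E8; 03 ⊕ E8 = EB.
P[5]: E(K, 03) = 6C; BC ⊕ 6C = D0.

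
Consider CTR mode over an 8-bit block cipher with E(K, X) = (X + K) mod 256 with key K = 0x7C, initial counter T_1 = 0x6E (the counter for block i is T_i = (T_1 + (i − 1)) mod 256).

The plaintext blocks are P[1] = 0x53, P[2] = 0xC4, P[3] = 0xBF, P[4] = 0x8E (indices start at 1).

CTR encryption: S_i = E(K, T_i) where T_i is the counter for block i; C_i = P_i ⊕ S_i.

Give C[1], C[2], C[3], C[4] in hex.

C[1] = 0xB9, C[2] = 0x2F, C[3] = 0x53, C[4] = 0x63

C[1]: T = 0x6E, S = E(K, T) = 0xEA; 0x53 ⊕ 0xEA = 0xB9.
C[2]: T = 0x6F, S = E(K, T) = 0xEB; 0xC4 ⊕ 0xEB = 0x2F.
C[3]: T = 0x70, S = E(K, T) = 0xEC; 0xBF ⊕ 0xEC = 0x53.
C[4]: T = 0x71, S = E(K, T) = 0xED; 0x8E ⊕ 0xED = 0x63.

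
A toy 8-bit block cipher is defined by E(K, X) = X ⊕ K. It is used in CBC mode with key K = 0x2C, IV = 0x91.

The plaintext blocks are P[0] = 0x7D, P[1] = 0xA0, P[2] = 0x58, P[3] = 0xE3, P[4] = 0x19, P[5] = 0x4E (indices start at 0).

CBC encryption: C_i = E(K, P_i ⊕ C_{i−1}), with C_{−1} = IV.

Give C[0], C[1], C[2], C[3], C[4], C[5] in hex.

C[0] = 0xC0, C[1] = 0x4C, C[2] = 0x38, C[3] = 0xF7, C[4] = 0xC2, C[5] = 0xA0

C[0]: P[0] ⊕ 0x91 = 0xEC; E(K, 0xEC) = 0xC0.
C[1]: P[1] ⊕ 0xC0 = 0x60; E(K, 0x60) = 0x4C.
C[2]: P[2] ⊕ 0x4C = 0x14; E(K, 0x14) = 0x38.
C[3]: P[3] ⊕ 0x38 = 0xDB; E(K, 0xDB) = 0xF7.
C[4]: P[4] ⊕ 0xF7 = 0xEE; E(K, 0xEE) = 0xC2.
C[5]: P[5] ⊕ 0xC2 = 0x8C; E(K, 0x8C) = 0xA0.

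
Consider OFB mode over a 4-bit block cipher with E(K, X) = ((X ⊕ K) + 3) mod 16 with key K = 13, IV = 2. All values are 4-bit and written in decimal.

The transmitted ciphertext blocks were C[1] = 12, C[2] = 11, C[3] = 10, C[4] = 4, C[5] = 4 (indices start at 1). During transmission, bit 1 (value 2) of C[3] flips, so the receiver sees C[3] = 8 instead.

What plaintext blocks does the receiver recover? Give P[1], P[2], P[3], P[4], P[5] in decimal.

P[1] = 14, P[2] = 9, P[3] = 10, P[4] = 6, P[5] = 6

OFB decryption: S_i = E(K, S_{i−1}) with S_{0} = IV; P_i = C_i ⊕ S_i.
Only C[3] changed, to 8. In OFB, a change in C_i flips the same bit in P_i only; the keystream is unaffected. Decrypting the received ciphertext:
P[1]: S = E(K, 2) = 2; 12 ⊕ 2 = 14.
P[2]: S = E(K, 2) = 2; 11 ⊕ 2 = 9.
P[3]: S = E(K, 2) = 2; 8 ⊕ 2 = 10.
P[4]: S = E(K, 2) = 2; 4 ⊕ 2 = 6.
P[5]: S = E(K, 2) = 2; 4 ⊕ 2 = 6.
Blocks that differ from the original plaintext: P[3].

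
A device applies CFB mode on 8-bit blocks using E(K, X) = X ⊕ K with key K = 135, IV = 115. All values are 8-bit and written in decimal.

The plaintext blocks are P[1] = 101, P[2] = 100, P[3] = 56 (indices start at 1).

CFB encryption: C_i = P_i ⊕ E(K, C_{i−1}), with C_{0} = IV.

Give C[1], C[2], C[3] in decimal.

C[1]: E(K, 115) = 244; 101 ⊕ 244 = 145.
C[2]: E(K, 145) = 22; 100 ⊕ 22 = 114.
C[3]: E(K, 114) = 245; 56 ⊕ 245 = 205.

C[1] = 145, C[2] = 114, C[3] = 205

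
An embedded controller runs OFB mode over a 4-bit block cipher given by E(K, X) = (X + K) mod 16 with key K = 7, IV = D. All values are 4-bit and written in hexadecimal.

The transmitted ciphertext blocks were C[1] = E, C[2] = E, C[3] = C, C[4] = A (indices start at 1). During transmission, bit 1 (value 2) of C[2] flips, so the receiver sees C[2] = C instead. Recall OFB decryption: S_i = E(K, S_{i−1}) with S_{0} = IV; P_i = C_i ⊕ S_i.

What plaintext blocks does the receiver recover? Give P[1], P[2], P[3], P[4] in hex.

P[1] = A, P[2] = 7, P[3] = E, P[4] = 3

Only C[2] changed, to C. In OFB, a change in C_i flips the same bit in P_i only; the keystream is unaffected. Decrypting the received ciphertext:
P[1]: S = E(K, D) = 4; E ⊕ 4 = A.
P[2]: S = E(K, 4) = B; C ⊕ B = 7.
P[3]: S = E(K, B) = 2; C ⊕ 2 = E.
P[4]: S = E(K, 2) = 9; A ⊕ 9 = 3.
Blocks that differ from the original plaintext: P[2].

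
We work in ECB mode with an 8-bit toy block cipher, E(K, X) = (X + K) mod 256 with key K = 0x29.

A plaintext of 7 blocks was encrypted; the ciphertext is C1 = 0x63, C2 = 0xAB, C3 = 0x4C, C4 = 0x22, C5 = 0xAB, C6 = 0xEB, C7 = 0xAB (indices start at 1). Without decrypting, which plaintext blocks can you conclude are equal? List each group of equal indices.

ECB encrypts each block independently with the same key, so equal ciphertext blocks imply equal plaintext blocks.
C2 = C5 = C7 = 0xAB, so P2 = P5 = P7.

P2 = P5 = P7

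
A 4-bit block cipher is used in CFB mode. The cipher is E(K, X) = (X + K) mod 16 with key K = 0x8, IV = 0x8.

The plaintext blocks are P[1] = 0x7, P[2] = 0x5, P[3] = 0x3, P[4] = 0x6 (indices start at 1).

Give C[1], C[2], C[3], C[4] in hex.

C[1] = 0x7, C[2] = 0xA, C[3] = 0x1, C[4] = 0xF

CFB encryption: C_i = P_i ⊕ E(K, C_{i−1}), with C_{0} = IV.
C[1]: E(K, 0x8) = 0x0; 0x7 ⊕ 0x0 = 0x7.
C[2]: E(K, 0x7) = 0xF; 0x5 ⊕ 0xF = 0xA.
C[3]: E(K, 0xA) = 0x2; 0x3 ⊕ 0x2 = 0x1.
C[4]: E(K, 0x1) = 0x9; 0x6 ⊕ 0x9 = 0xF.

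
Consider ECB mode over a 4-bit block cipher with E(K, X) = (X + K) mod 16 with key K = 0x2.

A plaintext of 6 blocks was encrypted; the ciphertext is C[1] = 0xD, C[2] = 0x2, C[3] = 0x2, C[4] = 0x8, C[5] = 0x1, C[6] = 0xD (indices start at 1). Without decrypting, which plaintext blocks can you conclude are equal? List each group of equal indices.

P[1] = P[6]; P[2] = P[3]

ECB encrypts each block independently with the same key, so equal ciphertext blocks imply equal plaintext blocks.
C[1] = C[6] = 0xD, so P[1] = P[6].
C[2] = C[3] = 0x2, so P[2] = P[3].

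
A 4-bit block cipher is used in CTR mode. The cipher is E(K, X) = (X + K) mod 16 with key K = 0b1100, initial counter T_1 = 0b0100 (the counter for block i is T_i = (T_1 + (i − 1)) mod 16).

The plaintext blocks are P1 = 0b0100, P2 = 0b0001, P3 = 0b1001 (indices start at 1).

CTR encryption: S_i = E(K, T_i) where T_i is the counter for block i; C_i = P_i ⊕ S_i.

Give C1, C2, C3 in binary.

C1: T = 0b0100, S = E(K, T) = 0b0000; 0b0100 ⊕ 0b0000 = 0b0100.
C2: T = 0b0101, S = E(K, T) = 0b0001; 0b0001 ⊕ 0b0001 = 0b0000.
C3: T = 0b0110, S = E(K, T) = 0b0010; 0b1001 ⊕ 0b0010 = 0b1011.

C1 = 0b0100, C2 = 0b0000, C3 = 0b1011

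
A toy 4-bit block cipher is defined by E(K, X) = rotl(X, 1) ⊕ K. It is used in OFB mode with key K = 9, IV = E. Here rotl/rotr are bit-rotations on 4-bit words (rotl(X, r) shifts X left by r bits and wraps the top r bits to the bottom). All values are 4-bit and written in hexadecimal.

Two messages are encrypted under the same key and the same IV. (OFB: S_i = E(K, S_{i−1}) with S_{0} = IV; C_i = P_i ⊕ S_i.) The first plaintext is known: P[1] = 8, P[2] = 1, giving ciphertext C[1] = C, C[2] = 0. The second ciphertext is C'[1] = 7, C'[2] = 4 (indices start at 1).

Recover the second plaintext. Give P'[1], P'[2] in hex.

In OFB with a reused IV, both messages share the same keystream S_i, so C_i ⊕ C'_i = P_i ⊕ P'_i and thus P'_i = P_i ⊕ C_i ⊕ C'_i.
P'[1]: 8 ⊕ C ⊕ 7 = 3.
P'[2]: 1 ⊕ 0 ⊕ 4 = 5.

P'[1] = 3, P'[2] = 5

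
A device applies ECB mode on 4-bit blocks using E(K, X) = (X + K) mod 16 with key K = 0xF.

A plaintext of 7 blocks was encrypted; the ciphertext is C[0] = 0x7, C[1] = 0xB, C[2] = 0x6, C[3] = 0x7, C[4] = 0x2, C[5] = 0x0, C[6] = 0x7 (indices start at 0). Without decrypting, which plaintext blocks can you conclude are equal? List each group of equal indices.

P[0] = P[3] = P[6]

ECB encrypts each block independently with the same key, so equal ciphertext blocks imply equal plaintext blocks.
C[0] = C[3] = C[6] = 0x7, so P[0] = P[3] = P[6].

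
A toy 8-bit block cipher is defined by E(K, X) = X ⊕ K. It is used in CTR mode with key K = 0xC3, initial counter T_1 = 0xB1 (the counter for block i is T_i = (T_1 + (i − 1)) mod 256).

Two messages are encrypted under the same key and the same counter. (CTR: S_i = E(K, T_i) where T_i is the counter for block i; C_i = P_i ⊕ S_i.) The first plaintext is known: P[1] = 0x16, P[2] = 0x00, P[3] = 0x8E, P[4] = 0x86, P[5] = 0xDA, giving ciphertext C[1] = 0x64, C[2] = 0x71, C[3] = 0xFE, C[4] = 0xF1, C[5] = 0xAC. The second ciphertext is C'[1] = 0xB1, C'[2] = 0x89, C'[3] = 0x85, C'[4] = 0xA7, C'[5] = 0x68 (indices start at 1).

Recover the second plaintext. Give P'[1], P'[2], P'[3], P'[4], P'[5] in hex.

In CTR with a reused counter, both messages share the same keystream S_i, so C_i ⊕ C'_i = P_i ⊕ P'_i and thus P'_i = P_i ⊕ C_i ⊕ C'_i.
P'[1]: 0x16 ⊕ 0x64 ⊕ 0xB1 = 0xC3.
P'[2]: 0x00 ⊕ 0x71 ⊕ 0x89 = 0xF8.
P'[3]: 0x8E ⊕ 0xFE ⊕ 0x85 = 0xF5.
P'[4]: 0x86 ⊕ 0xF1 ⊕ 0xA7 = 0xD0.
P'[5]: 0xDA ⊕ 0xAC ⊕ 0x68 = 0x1E.

P'[1] = 0xC3, P'[2] = 0xF8, P'[3] = 0xF5, P'[4] = 0xD0, P'[5] = 0x1E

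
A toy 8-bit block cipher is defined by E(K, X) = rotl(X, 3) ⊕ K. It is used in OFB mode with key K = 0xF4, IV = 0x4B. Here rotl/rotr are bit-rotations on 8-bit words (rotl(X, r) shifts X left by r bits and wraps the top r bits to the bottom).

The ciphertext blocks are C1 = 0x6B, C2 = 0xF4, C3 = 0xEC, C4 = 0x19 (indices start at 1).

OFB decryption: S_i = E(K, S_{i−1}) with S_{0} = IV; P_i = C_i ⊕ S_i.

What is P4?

P1: S = E(K, 0x4B) = 0xAE; 0x6B ⊕ 0xAE = 0xC5.
P2: S = E(K, 0xAE) = 0x81; 0xF4 ⊕ 0x81 = 0x75.
P3: S = E(K, 0x81) = 0xF8; 0xEC ⊕ 0xF8 = 0x14.
P4: S = E(K, 0xF8) = 0x33; 0x19 ⊕ 0x33 = 0x2A.

P4 = 0x2A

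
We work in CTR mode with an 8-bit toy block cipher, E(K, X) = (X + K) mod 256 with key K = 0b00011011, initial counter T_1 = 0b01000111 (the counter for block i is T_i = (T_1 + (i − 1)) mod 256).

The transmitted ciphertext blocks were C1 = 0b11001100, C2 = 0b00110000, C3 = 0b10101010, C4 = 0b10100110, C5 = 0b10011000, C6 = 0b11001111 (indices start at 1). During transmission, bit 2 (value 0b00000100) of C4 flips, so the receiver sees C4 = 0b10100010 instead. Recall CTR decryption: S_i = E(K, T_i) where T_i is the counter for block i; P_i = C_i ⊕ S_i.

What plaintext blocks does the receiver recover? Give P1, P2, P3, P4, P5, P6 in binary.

P1 = 0b10101110, P2 = 0b01010011, P3 = 0b11001110, P4 = 0b11000111, P5 = 0b11111110, P6 = 0b10101000

Only C4 changed, to 0b10100010. In CTR, a change in C_i flips the same bit in P_i only; the keystream is unaffected. Decrypting the received ciphertext:
P1: T = 0b01000111, S = E(K, T) = 0b01100010; 0b11001100 ⊕ 0b01100010 = 0b10101110.
P2: T = 0b01001000, S = E(K, T) = 0b01100011; 0b00110000 ⊕ 0b01100011 = 0b01010011.
P3: T = 0b01001001, S = E(K, T) = 0b01100100; 0b10101010 ⊕ 0b01100100 = 0b11001110.
P4: T = 0b01001010, S = E(K, T) = 0b01100101; 0b10100010 ⊕ 0b01100101 = 0b11000111.
P5: T = 0b01001011, S = E(K, T) = 0b01100110; 0b10011000 ⊕ 0b01100110 = 0b11111110.
P6: T = 0b01001100, S = E(K, T) = 0b01100111; 0b11001111 ⊕ 0b01100111 = 0b10101000.
Blocks that differ from the original plaintext: P4.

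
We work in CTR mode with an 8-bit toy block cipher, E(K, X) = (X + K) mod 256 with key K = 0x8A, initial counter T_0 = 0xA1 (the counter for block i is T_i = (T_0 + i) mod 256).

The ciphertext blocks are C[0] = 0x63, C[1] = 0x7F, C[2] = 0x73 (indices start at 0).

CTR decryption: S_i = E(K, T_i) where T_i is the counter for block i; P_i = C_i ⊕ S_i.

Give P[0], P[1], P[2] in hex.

P[0]: T = 0xA1, S = E(K, T) = 0x2B; 0x63 ⊕ 0x2B = 0x48.
P[1]: T = 0xA2, S = E(K, T) = 0x2C; 0x7F ⊕ 0x2C = 0x53.
P[2]: T = 0xA3, S = E(K, T) = 0x2D; 0x73 ⊕ 0x2D = 0x5E.

P[0] = 0x48, P[1] = 0x53, P[2] = 0x5E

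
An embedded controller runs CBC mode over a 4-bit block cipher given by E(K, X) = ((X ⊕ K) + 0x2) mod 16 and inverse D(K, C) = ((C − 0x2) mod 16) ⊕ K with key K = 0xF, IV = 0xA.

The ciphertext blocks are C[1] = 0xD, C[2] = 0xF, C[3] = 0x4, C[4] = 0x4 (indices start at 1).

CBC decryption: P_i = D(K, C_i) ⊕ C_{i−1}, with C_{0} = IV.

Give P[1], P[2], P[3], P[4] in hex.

P[1] = 0xE, P[2] = 0xF, P[3] = 0x2, P[4] = 0x9

P[1]: D(K, 0xD) = 0x4; 0x4 ⊕ 0xA = 0xE.
P[2]: D(K, 0xF) = 0x2; 0x2 ⊕ 0xD = 0xF.
P[3]: D(K, 0x4) = 0xD; 0xD ⊕ 0xF = 0x2.
P[4]: D(K, 0x4) = 0xD; 0xD ⊕ 0x4 = 0x9.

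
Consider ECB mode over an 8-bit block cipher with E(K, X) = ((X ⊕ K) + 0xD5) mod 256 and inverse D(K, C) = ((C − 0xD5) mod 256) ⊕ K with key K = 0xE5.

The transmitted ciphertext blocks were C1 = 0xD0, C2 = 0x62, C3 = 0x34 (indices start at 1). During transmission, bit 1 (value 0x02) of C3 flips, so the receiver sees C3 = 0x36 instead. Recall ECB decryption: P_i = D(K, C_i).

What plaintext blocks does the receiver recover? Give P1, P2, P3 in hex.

P1 = 0x1E, P2 = 0x68, P3 = 0x84

Only C3 changed, to 0x36. In ECB, a change in C_i affects only P_i. Decrypting the received ciphertext:
P1: D(K, 0xD0) = 0x1E.
P2: D(K, 0x62) = 0x68.
P3: D(K, 0x36) = 0x84.
Blocks that differ from the original plaintext: P3.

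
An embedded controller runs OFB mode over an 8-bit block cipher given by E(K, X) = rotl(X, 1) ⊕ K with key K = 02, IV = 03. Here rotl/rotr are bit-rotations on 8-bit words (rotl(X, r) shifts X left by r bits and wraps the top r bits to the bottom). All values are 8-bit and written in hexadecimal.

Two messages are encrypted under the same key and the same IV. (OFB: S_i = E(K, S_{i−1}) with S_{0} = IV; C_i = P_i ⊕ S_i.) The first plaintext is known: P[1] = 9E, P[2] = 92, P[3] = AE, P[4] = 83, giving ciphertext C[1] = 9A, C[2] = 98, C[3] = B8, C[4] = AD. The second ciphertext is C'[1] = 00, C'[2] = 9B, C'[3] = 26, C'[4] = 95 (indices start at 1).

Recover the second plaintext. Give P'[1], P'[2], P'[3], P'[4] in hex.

P'[1] = 04, P'[2] = 91, P'[3] = 30, P'[4] = BB

In OFB with a reused IV, both messages share the same keystream S_i, so C_i ⊕ C'_i = P_i ⊕ P'_i and thus P'_i = P_i ⊕ C_i ⊕ C'_i.
P'[1]: 9E ⊕ 9A ⊕ 00 = 04.
P'[2]: 92 ⊕ 98 ⊕ 9B = 91.
P'[3]: AE ⊕ B8 ⊕ 26 = 30.
P'[4]: 83 ⊕ AD ⊕ 95 = BB.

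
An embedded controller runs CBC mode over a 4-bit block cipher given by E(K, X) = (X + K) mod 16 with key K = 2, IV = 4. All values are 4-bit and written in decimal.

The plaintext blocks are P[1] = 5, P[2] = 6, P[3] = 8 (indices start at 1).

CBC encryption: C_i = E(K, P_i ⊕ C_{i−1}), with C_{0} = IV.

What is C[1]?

C[1]: P[1] ⊕ 4 = 1; E(K, 1) = 3.

C[1] = 3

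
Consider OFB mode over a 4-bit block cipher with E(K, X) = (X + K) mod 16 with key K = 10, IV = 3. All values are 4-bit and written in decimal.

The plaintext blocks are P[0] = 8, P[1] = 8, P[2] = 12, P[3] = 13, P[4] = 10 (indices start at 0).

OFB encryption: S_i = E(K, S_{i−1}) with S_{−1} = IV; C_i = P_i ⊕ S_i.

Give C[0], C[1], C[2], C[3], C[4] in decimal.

C[0] = 5, C[1] = 15, C[2] = 13, C[3] = 6, C[4] = 15

C[0]: S = E(K, 3) = 13; 8 ⊕ 13 = 5.
C[1]: S = E(K, 13) = 7; 8 ⊕ 7 = 15.
C[2]: S = E(K, 7) = 1; 12 ⊕ 1 = 13.
C[3]: S = E(K, 1) = 11; 13 ⊕ 11 = 6.
C[4]: S = E(K, 11) = 5; 10 ⊕ 5 = 15.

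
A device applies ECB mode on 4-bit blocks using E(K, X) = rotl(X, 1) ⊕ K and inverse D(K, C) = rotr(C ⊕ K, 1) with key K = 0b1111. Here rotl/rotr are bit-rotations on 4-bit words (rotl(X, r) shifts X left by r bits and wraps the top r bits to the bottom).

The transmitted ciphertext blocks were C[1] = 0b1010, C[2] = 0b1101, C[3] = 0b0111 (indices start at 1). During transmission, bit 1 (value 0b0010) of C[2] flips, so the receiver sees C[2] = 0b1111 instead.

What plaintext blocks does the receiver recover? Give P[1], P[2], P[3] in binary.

ECB decryption: P_i = D(K, C_i).
Only C[2] changed, to 0b1111. In ECB, a change in C_i affects only P_i. Decrypting the received ciphertext:
P[1]: D(K, 0b1010) = 0b1010.
P[2]: D(K, 0b1111) = 0b0000.
P[3]: D(K, 0b0111) = 0b0100.
Blocks that differ from the original plaintext: P[2].

P[1] = 0b1010, P[2] = 0b0000, P[3] = 0b0100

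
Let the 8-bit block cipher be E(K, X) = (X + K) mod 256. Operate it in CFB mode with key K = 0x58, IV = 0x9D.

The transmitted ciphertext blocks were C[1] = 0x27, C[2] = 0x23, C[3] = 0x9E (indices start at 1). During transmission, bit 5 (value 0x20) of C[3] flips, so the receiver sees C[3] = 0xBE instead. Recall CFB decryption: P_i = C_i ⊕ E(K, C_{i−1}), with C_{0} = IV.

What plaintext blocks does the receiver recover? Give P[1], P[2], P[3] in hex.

Only C[3] changed, to 0xBE. In CFB, a change in C_i flips the same bit in P_i and garbles P_{i+1}. Decrypting the received ciphertext:
P[1]: E(K, 0x9D) = 0xF5; 0x27 ⊕ 0xF5 = 0xD2.
P[2]: E(K, 0x27) = 0x7F; 0x23 ⊕ 0x7F = 0x5C.
P[3]: E(K, 0x23) = 0x7B; 0xBE ⊕ 0x7B = 0xC5.
Blocks that differ from the original plaintext: P[3].

P[1] = 0xD2, P[2] = 0x5C, P[3] = 0xC5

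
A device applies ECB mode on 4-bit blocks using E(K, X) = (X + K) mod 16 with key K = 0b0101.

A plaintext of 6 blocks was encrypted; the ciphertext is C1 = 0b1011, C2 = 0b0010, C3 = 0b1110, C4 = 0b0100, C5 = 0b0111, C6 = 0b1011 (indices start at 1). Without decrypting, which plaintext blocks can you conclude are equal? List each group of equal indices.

ECB encrypts each block independently with the same key, so equal ciphertext blocks imply equal plaintext blocks.
C1 = C6 = 0b1011, so P1 = P6.

P1 = P6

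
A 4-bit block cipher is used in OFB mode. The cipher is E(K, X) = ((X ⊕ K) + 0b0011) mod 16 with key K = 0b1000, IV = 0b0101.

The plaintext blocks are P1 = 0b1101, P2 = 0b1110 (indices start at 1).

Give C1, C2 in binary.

C1 = 0b1101, C2 = 0b0101

OFB encryption: S_i = E(K, S_{i−1}) with S_{0} = IV; C_i = P_i ⊕ S_i.
C1: S = E(K, 0b0101) = 0b0000; 0b1101 ⊕ 0b0000 = 0b1101.
C2: S = E(K, 0b0000) = 0b1011; 0b1110 ⊕ 0b1011 = 0b0101.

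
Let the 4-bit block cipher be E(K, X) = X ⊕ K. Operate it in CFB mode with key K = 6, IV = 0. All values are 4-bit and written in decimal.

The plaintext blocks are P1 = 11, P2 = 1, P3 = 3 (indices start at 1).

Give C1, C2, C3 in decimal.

CFB encryption: C_i = P_i ⊕ E(K, C_{i−1}), with C_{0} = IV.
C1: E(K, 0) = 6; 11 ⊕ 6 = 13.
C2: E(K, 13) = 11; 1 ⊕ 11 = 10.
C3: E(K, 10) = 12; 3 ⊕ 12 = 15.

C1 = 13, C2 = 10, C3 = 15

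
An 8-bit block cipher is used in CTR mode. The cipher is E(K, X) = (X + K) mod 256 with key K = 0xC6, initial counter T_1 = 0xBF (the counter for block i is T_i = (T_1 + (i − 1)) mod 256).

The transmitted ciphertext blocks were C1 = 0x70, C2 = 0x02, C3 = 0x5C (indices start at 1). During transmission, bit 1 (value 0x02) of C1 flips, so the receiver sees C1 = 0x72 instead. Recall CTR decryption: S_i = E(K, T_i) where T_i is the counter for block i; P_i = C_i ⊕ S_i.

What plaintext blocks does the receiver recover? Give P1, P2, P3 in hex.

P1 = 0xF7, P2 = 0x84, P3 = 0xDB

Only C1 changed, to 0x72. In CTR, a change in C_i flips the same bit in P_i only; the keystream is unaffected. Decrypting the received ciphertext:
P1: T = 0xBF, S = E(K, T) = 0x85; 0x72 ⊕ 0x85 = 0xF7.
P2: T = 0xC0, S = E(K, T) = 0x86; 0x02 ⊕ 0x86 = 0x84.
P3: T = 0xC1, S = E(K, T) = 0x87; 0x5C ⊕ 0x87 = 0xDB.
Blocks that differ from the original plaintext: P1.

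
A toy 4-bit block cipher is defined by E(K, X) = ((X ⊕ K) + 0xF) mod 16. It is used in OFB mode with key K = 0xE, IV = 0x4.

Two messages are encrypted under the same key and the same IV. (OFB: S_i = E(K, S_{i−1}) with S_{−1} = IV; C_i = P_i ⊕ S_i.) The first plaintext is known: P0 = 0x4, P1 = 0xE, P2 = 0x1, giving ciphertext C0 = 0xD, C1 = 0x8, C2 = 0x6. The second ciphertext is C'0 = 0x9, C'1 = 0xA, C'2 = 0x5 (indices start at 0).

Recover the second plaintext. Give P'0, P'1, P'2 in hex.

P'0 = 0x0, P'1 = 0xC, P'2 = 0x2

In OFB with a reused IV, both messages share the same keystream S_i, so C_i ⊕ C'_i = P_i ⊕ P'_i and thus P'_i = P_i ⊕ C_i ⊕ C'_i.
P'0: 0x4 ⊕ 0xD ⊕ 0x9 = 0x0.
P'1: 0xE ⊕ 0x8 ⊕ 0xA = 0xC.
P'2: 0x1 ⊕ 0x6 ⊕ 0x5 = 0x2.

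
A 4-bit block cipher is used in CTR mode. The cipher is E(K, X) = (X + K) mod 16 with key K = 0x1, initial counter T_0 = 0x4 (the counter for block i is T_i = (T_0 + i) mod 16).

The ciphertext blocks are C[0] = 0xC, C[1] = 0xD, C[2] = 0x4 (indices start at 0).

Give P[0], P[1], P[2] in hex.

P[0] = 0x9, P[1] = 0xB, P[2] = 0x3

CTR decryption: S_i = E(K, T_i) where T_i is the counter for block i; P_i = C_i ⊕ S_i.
P[0]: T = 0x4, S = E(K, T) = 0x5; 0xC ⊕ 0x5 = 0x9.
P[1]: T = 0x5, S = E(K, T) = 0x6; 0xD ⊕ 0x6 = 0xB.
P[2]: T = 0x6, S = E(K, T) = 0x7; 0x4 ⊕ 0x7 = 0x3.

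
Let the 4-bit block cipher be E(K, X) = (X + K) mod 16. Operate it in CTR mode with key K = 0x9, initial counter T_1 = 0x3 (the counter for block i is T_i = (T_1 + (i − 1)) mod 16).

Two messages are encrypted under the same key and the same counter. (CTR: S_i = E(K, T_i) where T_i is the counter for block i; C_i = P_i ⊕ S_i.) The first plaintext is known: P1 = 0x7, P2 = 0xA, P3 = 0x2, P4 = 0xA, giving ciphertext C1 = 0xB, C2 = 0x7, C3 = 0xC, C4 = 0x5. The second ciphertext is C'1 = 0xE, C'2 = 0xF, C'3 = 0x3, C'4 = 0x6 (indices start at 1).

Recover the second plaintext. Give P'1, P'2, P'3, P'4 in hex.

In CTR with a reused counter, both messages share the same keystream S_i, so C_i ⊕ C'_i = P_i ⊕ P'_i and thus P'_i = P_i ⊕ C_i ⊕ C'_i.
P'1: 0x7 ⊕ 0xB ⊕ 0xE = 0x2.
P'2: 0xA ⊕ 0x7 ⊕ 0xF = 0x2.
P'3: 0x2 ⊕ 0xC ⊕ 0x3 = 0xD.
P'4: 0xA ⊕ 0x5 ⊕ 0x6 = 0x9.

P'1 = 0x2, P'2 = 0x2, P'3 = 0xD, P'4 = 0x9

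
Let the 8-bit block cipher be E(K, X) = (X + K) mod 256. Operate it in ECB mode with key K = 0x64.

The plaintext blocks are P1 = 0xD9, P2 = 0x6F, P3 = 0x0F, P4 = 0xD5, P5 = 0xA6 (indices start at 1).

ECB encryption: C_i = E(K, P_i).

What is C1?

C1 = 0x3D

C1: E(K, 0xD9) = 0x3D.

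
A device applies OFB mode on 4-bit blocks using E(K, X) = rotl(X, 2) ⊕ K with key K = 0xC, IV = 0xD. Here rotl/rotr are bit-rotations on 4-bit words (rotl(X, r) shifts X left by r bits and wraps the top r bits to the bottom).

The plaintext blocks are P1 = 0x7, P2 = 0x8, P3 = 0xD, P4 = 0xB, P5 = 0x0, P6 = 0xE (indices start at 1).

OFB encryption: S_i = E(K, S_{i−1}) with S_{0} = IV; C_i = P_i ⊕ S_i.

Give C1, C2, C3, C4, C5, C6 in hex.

C1: S = E(K, 0xD) = 0xB; 0x7 ⊕ 0xB = 0xC.
C2: S = E(K, 0xB) = 0x2; 0x8 ⊕ 0x2 = 0xA.
C3: S = E(K, 0x2) = 0x4; 0xD ⊕ 0x4 = 0x9.
C4: S = E(K, 0x4) = 0xD; 0xB ⊕ 0xD = 0x6.
C5: S = E(K, 0xD) = 0xB; 0x0 ⊕ 0xB = 0xB.
C6: S = E(K, 0xB) = 0x2; 0xE ⊕ 0x2 = 0xC.

C1 = 0xC, C2 = 0xA, C3 = 0x9, C4 = 0x6, C5 = 0xB, C6 = 0xC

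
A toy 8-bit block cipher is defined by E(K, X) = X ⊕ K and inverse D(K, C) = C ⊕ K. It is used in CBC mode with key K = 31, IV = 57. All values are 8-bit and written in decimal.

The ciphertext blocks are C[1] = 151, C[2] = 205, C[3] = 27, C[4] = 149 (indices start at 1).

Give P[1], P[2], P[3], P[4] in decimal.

P[1] = 177, P[2] = 69, P[3] = 201, P[4] = 145

CBC decryption: P_i = D(K, C_i) ⊕ C_{i−1}, with C_{0} = IV.
P[1]: D(K, 151) = 136; 136 ⊕ 57 = 177.
P[2]: D(K, 205) = 210; 210 ⊕ 151 = 69.
P[3]: D(K, 27) = 4; 4 ⊕ 205 = 201.
P[4]: D(K, 149) = 138; 138 ⊕ 27 = 145.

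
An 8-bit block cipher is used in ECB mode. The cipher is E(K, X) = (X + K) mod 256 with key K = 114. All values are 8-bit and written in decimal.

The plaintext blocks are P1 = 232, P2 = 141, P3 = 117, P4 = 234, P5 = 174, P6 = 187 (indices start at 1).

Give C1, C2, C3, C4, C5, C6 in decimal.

ECB encryption: C_i = E(K, P_i).
C1: E(K, 232) = 90.
C2: E(K, 141) = 255.
C3: E(K, 117) = 231.
C4: E(K, 234) = 92.
C5: E(K, 174) = 32.
C6: E(K, 187) = 45.

C1 = 90, C2 = 255, C3 = 231, C4 = 92, C5 = 32, C6 = 45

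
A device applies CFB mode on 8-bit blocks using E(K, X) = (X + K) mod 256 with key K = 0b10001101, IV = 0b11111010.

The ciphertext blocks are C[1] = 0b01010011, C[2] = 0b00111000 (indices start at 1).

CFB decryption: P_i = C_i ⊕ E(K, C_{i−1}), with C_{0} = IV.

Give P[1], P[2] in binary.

P[1]: E(K, 0b11111010) = 0b10000111; 0b01010011 ⊕ 0b10000111 = 0b11010100.
P[2]: E(K, 0b01010011) = 0b11100000; 0b00111000 ⊕ 0b11100000 = 0b11011000.

P[1] = 0b11010100, P[2] = 0b11011000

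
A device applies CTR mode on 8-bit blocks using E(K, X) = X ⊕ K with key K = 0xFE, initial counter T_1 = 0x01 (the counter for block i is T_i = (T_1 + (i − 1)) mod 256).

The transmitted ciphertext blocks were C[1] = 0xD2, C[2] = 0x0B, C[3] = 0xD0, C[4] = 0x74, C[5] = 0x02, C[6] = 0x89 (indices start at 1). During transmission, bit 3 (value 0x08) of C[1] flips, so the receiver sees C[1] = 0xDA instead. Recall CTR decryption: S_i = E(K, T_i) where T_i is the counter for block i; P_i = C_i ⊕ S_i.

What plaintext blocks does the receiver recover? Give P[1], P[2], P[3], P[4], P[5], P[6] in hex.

P[1] = 0x25, P[2] = 0xF7, P[3] = 0x2D, P[4] = 0x8E, P[5] = 0xF9, P[6] = 0x71

Only C[1] changed, to 0xDA. In CTR, a change in C_i flips the same bit in P_i only; the keystream is unaffected. Decrypting the received ciphertext:
P[1]: T = 0x01, S = E(K, T) = 0xFF; 0xDA ⊕ 0xFF = 0x25.
P[2]: T = 0x02, S = E(K, T) = 0xFC; 0x0B ⊕ 0xFC = 0xF7.
P[3]: T = 0x03, S = E(K, T) = 0xFD; 0xD0 ⊕ 0xFD = 0x2D.
P[4]: T = 0x04, S = E(K, T) = 0xFA; 0x74 ⊕ 0xFA = 0x8E.
P[5]: T = 0x05, S = E(K, T) = 0xFB; 0x02 ⊕ 0xFB = 0xF9.
P[6]: T = 0x06, S = E(K, T) = 0xF8; 0x89 ⊕ 0xF8 = 0x71.
Blocks that differ from the original plaintext: P[1].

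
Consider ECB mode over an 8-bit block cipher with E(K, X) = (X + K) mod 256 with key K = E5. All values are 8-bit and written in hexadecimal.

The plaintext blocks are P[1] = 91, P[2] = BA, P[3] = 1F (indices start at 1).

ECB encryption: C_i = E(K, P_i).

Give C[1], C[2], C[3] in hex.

C[1]: E(K, 91) = 76.
C[2]: E(K, BA) = 9F.
C[3]: E(K, 1F) = 04.

C[1] = 76, C[2] = 9F, C[3] = 04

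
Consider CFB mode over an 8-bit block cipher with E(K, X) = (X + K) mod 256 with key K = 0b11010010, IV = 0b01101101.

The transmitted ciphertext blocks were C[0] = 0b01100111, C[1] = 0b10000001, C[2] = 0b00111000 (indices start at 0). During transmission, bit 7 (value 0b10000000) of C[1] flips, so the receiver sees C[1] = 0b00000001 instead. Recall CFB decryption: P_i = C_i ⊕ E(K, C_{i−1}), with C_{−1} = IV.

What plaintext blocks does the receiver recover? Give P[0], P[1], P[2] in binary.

P[0] = 0b01011000, P[1] = 0b00111000, P[2] = 0b11101011

Only C[1] changed, to 0b00000001. In CFB, a change in C_i flips the same bit in P_i and garbles P_{i+1}. Decrypting the received ciphertext:
P[0]: E(K, 0b01101101) = 0b00111111; 0b01100111 ⊕ 0b00111111 = 0b01011000.
P[1]: E(K, 0b01100111) = 0b00111001; 0b00000001 ⊕ 0b00111001 = 0b00111000.
P[2]: E(K, 0b00000001) = 0b11010011; 0b00111000 ⊕ 0b11010011 = 0b11101011.
Blocks that differ from the original plaintext: P[1], P[2].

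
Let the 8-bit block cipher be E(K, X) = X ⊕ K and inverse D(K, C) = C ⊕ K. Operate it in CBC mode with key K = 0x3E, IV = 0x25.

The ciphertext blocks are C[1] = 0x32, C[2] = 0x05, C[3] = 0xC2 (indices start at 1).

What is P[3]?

CBC decryption: P_i = D(K, C_i) ⊕ C_{i−1}, with C_{0} = IV.
P[3]: D(K, 0xC2) = 0xFC; 0xFC ⊕ 0x05 = 0xF9.

P[3] = 0xF9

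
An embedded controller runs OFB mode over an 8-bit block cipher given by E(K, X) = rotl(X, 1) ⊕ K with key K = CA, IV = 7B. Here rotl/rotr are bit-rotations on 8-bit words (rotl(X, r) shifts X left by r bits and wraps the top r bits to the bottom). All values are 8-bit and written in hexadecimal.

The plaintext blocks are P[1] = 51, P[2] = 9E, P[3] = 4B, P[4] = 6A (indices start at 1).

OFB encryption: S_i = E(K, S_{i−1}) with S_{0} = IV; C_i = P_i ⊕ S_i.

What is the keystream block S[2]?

C[1]: S = E(K, 7B) = 3C; 51 ⊕ 3C = 6D.
C[2]: S = E(K, 3C) = B2; 9E ⊕ B2 = 2C.
So S[2] = B2.

B2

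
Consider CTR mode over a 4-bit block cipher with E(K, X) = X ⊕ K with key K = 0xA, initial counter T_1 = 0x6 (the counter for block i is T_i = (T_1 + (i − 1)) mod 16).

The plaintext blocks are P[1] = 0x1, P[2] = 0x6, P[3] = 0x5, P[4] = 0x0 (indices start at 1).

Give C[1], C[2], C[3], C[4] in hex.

CTR encryption: S_i = E(K, T_i) where T_i is the counter for block i; C_i = P_i ⊕ S_i.
C[1]: T = 0x6, S = E(K, T) = 0xC; 0x1 ⊕ 0xC = 0xD.
C[2]: T = 0x7, S = E(K, T) = 0xD; 0x6 ⊕ 0xD = 0xB.
C[3]: T = 0x8, S = E(K, T) = 0x2; 0x5 ⊕ 0x2 = 0x7.
C[4]: T = 0x9, S = E(K, T) = 0x3; 0x0 ⊕ 0x3 = 0x3.

C[1] = 0xD, C[2] = 0xB, C[3] = 0x7, C[4] = 0x3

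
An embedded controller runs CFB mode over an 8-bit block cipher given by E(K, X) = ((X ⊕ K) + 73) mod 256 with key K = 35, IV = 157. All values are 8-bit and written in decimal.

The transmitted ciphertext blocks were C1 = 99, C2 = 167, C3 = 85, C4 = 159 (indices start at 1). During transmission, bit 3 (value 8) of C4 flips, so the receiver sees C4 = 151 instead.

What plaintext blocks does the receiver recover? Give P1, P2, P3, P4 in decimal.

CFB decryption: P_i = C_i ⊕ E(K, C_{i−1}), with C_{0} = IV.
Only C4 changed, to 151. In CFB, a change in C_i flips the same bit in P_i and garbles P_{i+1}. Decrypting the received ciphertext:
P1: E(K, 157) = 7; 99 ⊕ 7 = 100.
P2: E(K, 99) = 137; 167 ⊕ 137 = 46.
P3: E(K, 167) = 205; 85 ⊕ 205 = 152.
P4: E(K, 85) = 191; 151 ⊕ 191 = 40.
Blocks that differ from the original plaintext: P4.

P1 = 100, P2 = 46, P3 = 152, P4 = 40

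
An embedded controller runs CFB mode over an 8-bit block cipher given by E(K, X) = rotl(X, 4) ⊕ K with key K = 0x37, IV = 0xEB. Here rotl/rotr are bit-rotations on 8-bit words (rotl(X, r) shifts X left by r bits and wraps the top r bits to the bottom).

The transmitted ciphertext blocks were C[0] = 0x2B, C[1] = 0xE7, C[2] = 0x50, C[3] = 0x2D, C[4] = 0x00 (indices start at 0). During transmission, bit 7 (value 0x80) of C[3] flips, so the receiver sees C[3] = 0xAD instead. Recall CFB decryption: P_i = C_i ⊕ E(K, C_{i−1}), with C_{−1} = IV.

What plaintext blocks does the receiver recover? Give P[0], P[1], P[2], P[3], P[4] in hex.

P[0] = 0xA2, P[1] = 0x62, P[2] = 0x19, P[3] = 0x9F, P[4] = 0xED

Only C[3] changed, to 0xAD. In CFB, a change in C_i flips the same bit in P_i and garbles P_{i+1}. Decrypting the received ciphertext:
P[0]: E(K, 0xEB) = 0x89; 0x2B ⊕ 0x89 = 0xA2.
P[1]: E(K, 0x2B) = 0x85; 0xE7 ⊕ 0x85 = 0x62.
P[2]: E(K, 0xE7) = 0x49; 0x50 ⊕ 0x49 = 0x19.
P[3]: E(K, 0x50) = 0x32; 0xAD ⊕ 0x32 = 0x9F.
P[4]: E(K, 0xAD) = 0xED; 0x00 ⊕ 0xED = 0xED.
Blocks that differ from the original plaintext: P[3], P[4].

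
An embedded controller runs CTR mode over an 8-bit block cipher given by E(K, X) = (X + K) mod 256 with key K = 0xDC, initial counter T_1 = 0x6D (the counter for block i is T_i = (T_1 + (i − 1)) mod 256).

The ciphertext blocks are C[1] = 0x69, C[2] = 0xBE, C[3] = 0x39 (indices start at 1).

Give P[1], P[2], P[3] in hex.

P[1] = 0x20, P[2] = 0xF4, P[3] = 0x72

CTR decryption: S_i = E(K, T_i) where T_i is the counter for block i; P_i = C_i ⊕ S_i.
P[1]: T = 0x6D, S = E(K, T) = 0x49; 0x69 ⊕ 0x49 = 0x20.
P[2]: T = 0x6E, S = E(K, T) = 0x4A; 0xBE ⊕ 0x4A = 0xF4.
P[3]: T = 0x6F, S = E(K, T) = 0x4B; 0x39 ⊕ 0x4B = 0x72.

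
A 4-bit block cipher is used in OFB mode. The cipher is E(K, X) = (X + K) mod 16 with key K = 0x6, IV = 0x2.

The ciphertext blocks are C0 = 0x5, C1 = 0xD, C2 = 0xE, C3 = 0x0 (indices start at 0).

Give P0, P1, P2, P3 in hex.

P0 = 0xD, P1 = 0x3, P2 = 0xA, P3 = 0xA

OFB decryption: S_i = E(K, S_{i−1}) with S_{−1} = IV; P_i = C_i ⊕ S_i.
P0: S = E(K, 0x2) = 0x8; 0x5 ⊕ 0x8 = 0xD.
P1: S = E(K, 0x8) = 0xE; 0xD ⊕ 0xE = 0x3.
P2: S = E(K, 0xE) = 0x4; 0xE ⊕ 0x4 = 0xA.
P3: S = E(K, 0x4) = 0xA; 0x0 ⊕ 0xA = 0xA.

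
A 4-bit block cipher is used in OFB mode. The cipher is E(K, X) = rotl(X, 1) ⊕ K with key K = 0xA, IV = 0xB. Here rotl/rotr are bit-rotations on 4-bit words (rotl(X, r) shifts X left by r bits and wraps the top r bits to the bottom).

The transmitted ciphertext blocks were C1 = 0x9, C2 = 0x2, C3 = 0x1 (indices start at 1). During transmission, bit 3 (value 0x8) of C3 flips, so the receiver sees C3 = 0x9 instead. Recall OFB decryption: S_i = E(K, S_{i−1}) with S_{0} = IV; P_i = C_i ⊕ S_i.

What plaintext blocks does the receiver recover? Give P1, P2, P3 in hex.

P1 = 0x4, P2 = 0x3, P3 = 0x1

Only C3 changed, to 0x9. In OFB, a change in C_i flips the same bit in P_i only; the keystream is unaffected. Decrypting the received ciphertext:
P1: S = E(K, 0xB) = 0xD; 0x9 ⊕ 0xD = 0x4.
P2: S = E(K, 0xD) = 0x1; 0x2 ⊕ 0x1 = 0x3.
P3: S = E(K, 0x1) = 0x8; 0x9 ⊕ 0x8 = 0x1.
Blocks that differ from the original plaintext: P3.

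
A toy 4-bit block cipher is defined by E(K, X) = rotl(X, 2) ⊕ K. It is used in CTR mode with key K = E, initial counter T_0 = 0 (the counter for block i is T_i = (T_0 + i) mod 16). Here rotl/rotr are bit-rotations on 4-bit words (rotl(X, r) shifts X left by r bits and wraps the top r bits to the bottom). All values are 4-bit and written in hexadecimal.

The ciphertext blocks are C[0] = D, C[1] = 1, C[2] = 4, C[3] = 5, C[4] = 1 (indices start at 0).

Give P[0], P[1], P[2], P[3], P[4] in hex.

CTR decryption: S_i = E(K, T_i) where T_i is the counter for block i; P_i = C_i ⊕ S_i.
P[0]: T = 0, S = E(K, T) = E; D ⊕ E = 3.
P[1]: T = 1, S = E(K, T) = A; 1 ⊕ A = B.
P[2]: T = 2, S = E(K, T) = 6; 4 ⊕ 6 = 2.
P[3]: T = 3, S = E(K, T) = 2; 5 ⊕ 2 = 7.
P[4]: T = 4, S = E(K, T) = F; 1 ⊕ F = E.

P[0] = 3, P[1] = B, P[2] = 2, P[3] = 7, P[4] = E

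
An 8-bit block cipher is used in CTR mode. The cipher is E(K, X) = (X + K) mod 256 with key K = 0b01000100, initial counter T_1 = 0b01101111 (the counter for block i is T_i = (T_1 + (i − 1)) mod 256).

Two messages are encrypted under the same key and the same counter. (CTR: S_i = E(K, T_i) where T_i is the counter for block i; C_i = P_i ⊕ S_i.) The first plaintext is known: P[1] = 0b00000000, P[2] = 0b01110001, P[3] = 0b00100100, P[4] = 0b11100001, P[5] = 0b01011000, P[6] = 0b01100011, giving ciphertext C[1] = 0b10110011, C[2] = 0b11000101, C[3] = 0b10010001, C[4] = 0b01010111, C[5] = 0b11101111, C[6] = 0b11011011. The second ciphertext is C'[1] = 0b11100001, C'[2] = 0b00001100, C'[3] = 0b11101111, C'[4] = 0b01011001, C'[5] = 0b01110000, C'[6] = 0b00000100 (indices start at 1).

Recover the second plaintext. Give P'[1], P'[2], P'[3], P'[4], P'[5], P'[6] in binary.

P'[1] = 0b01010010, P'[2] = 0b10111000, P'[3] = 0b01011010, P'[4] = 0b11101111, P'[5] = 0b11000111, P'[6] = 0b10111100

In CTR with a reused counter, both messages share the same keystream S_i, so C_i ⊕ C'_i = P_i ⊕ P'_i and thus P'_i = P_i ⊕ C_i ⊕ C'_i.
P'[1]: 0b00000000 ⊕ 0b10110011 ⊕ 0b11100001 = 0b01010010.
P'[2]: 0b01110001 ⊕ 0b11000101 ⊕ 0b00001100 = 0b10111000.
P'[3]: 0b00100100 ⊕ 0b10010001 ⊕ 0b11101111 = 0b01011010.
P'[4]: 0b11100001 ⊕ 0b01010111 ⊕ 0b01011001 = 0b11101111.
P'[5]: 0b01011000 ⊕ 0b11101111 ⊕ 0b01110000 = 0b11000111.
P'[6]: 0b01100011 ⊕ 0b11011011 ⊕ 0b00000100 = 0b10111100.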